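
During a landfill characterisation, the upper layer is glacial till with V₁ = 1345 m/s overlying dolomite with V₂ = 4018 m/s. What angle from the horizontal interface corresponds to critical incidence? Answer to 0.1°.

At critical incidence the refracted ray runs along the interface (θ₂ = 90°), so sin θ_c = V₁/V₂.
θ_c = arcsin(1345/4018) = arcsin 0.3347 = 19.56°.
Measured from the interface: 90° − 19.56° = 70.44°.

70.4°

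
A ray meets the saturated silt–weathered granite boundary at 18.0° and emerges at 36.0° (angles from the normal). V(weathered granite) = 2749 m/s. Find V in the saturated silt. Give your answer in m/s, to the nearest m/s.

1445 m/s

sin 18.0° = 0.3090; sin 36.0° = 0.5878.
V₁ = V₂·(sin θ₁/sin θ₂) = 2749·(0.3090/0.5878) = 1445.23 m/s.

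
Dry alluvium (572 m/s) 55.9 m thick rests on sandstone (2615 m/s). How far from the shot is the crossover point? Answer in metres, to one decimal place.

θ_c = arcsin(572/2615) = 12.63°, so cos θ_c = 0.9758 and tᵢ = 2h cos θ_c/V₁ = 0.1907 s.
At crossover x/V₁ = x/V₂ + tᵢ ⇒ x = tᵢ/(1/V₁ − 1/V₂) = 0.19072/(1.7483e-03 − 3.8241e-04) = 139.64 m.

139.6 m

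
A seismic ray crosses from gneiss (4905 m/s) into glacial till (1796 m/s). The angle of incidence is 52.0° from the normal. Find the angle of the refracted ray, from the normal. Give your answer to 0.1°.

16.8°

Snell's law: sin θ₂ = (V₂/V₁)·sin θ₁ = (1796/4905)·sin 52.0° = 0.2885.
θ₂ = sin⁻¹(0.2885) = 16.77° (from vertical).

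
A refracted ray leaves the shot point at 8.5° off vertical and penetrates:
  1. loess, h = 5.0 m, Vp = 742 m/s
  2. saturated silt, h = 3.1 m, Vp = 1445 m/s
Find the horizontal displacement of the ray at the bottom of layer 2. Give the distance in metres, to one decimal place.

1.7 m

Apply Snell's law at each interface; in layer i the horizontal offset is hᵢ·tan θᵢ.
Layer 1: θ = 8.50°; offset = 5.0·tan 8.50° = 0.747 m.
Layer 2: sin θ = 1445·sin 8.5°/742 = 0.2878, θ = 16.73°; offset = 3.1·tan 16.73° = 0.932 m.
Summing the layer offsets gives 1.679 m.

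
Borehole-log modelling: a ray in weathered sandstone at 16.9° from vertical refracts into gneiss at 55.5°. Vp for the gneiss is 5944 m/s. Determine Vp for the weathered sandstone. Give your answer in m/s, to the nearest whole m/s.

2097 m/s

Snell's law: sin 16.9°/V₁ = sin 55.5°/V₂.
V₁ = V₂·sin 16.9°/sin 55.5° = 5944 × 0.3527 = 2096.69 m/s.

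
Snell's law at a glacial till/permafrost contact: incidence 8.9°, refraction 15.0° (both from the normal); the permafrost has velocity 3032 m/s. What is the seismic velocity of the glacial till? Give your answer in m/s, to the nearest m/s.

sin 8.9° = 0.1547; sin 15.0° = 0.2588.
V₁ = V₂·(sin θ₁/sin θ₂) = 3032·(0.1547/0.2588) = 1812.39 m/s.

1812 m/s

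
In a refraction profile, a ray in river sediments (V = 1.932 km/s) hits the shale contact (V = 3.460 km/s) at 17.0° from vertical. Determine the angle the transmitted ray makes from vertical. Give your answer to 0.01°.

Snell's law: sin θ₂ = (V₂/V₁)·sin θ₁ = (3.460/1.932)·sin 17.0° = 0.5236.
θ₂ = sin⁻¹(0.5236) = 31.57° (from vertical).

31.57°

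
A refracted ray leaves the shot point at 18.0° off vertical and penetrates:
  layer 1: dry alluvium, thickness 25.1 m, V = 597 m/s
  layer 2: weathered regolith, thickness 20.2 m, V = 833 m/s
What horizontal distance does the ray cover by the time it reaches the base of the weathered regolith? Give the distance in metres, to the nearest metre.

Apply Snell's law at each interface; in layer i the horizontal offset is hᵢ·tan θᵢ.
Layer 1: θ = 18.00°; offset = 25.1·tan 18.00° = 8.155 m.
Layer 2: sin θ = 833·sin 18.0°/597 = 0.4312, θ = 25.54°; offset = 20.2·tan 25.54° = 9.653 m.
Summing the layer offsets gives 17.809 m.

18 m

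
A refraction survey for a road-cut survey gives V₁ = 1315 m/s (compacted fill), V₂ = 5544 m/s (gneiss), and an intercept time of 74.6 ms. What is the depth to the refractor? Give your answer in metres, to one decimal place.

50.5 m

h = tᵢ·V₁·V₂ / (2·√(V₂²−V₁²)).
√(V₂²−V₁²) = √(5544² − 1315²) = 5385.8 m/s.
h = 0.0746 s × 1315 × 5544 / (2 × 5385.8) = 50.49 m.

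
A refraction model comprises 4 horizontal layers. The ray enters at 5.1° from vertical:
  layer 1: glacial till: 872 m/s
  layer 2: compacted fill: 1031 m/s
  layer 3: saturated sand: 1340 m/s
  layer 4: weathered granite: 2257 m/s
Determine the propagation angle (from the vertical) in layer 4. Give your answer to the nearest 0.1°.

13.3°

Snell's law across each interface conserves sin θ / V, so sin θ_4 = V_4·sin θ₁/V₁.
sin θ_4 = 2257 × sin 5.1° / 872 = 0.2301.
θ_4 = 13.30° from the vertical.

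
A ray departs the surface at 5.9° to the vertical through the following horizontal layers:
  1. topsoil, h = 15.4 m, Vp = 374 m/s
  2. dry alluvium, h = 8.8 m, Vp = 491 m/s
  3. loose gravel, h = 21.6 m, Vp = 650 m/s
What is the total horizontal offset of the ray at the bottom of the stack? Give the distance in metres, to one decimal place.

6.7 m

p = sin θ₁/V₁ = sin 5.9°/374 = 2.7485e-04 s/m is conserved through the stack.
Layer 1: θ = 5.90°; offset = 15.4·tan 5.90° = 1.591 m.
Layer 2: sin θ = p·491 = 0.1349 → θ = 7.76°; offset = 8.8·tan 7.76° = 1.199 m.
Layer 3: sin θ = p·650 = 0.1787 → θ = 10.29°; offset = 21.6·tan 10.29° = 3.922 m.
Σ offsets = 6.712 m.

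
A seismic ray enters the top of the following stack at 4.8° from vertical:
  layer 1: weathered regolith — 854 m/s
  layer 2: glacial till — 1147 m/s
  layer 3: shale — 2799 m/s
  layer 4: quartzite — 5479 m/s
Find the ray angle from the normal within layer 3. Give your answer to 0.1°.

Ray parameter p = sin 4.8° / 854 = 9.7983e-05 s/m.
sin θ_3 = p·V_3 = 9.7983e-05 × 2799 = 0.2743.
θ_3 = arcsin 0.2743 = 15.92°.

15.9°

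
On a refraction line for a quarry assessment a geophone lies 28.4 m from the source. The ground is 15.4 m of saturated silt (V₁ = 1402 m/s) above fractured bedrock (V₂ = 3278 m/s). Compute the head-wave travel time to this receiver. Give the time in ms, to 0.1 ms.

28.5 ms

θ_c = arcsin(V₁/V₂) = arcsin(1402/3278) = 25.32°, cos θ_c = 0.9039.
Intercept time tᵢ = 2h cos θ_c / V₁ = 2·15.4·0.9039/1402 = 0.01986 s.
t = x/V₂ + tᵢ = 28.4/3278 + 0.01986 = 0.02852 s.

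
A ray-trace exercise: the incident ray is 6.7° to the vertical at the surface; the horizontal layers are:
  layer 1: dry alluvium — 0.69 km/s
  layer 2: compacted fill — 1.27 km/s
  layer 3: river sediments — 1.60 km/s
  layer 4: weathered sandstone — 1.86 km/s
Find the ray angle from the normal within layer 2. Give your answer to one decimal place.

12.4°

Snell's law across each interface conserves sin θ / V, so sin θ_2 = V_2·sin θ₁/V₁.
sin θ_2 = 1.27 × sin 6.7° / 0.69 = 0.2147.
θ_2 = arcsin 0.2147 = 12.40°.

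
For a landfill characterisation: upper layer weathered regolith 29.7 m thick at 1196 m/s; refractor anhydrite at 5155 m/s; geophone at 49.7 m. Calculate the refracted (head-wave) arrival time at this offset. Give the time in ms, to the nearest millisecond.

58 ms

t = x/V₂ + 2h·√(V₂²−V₁²)/(V₁V₂).
√(V₂²−V₁²) = √(5155²−1196²) = 5014.3 m/s; delay term = 2·29.7·5014.3/(1196·5155) = 0.04831 s.
t = 49.7/5155 + 0.04831 = 0.05795 s.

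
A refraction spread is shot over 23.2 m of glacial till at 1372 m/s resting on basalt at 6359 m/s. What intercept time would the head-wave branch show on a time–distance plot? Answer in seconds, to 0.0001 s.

θ_c = arcsin(V₁/V₂) = arcsin(1372/6359) = 12.46°; cos θ_c = 0.9764.
tᵢ = 2h·cos θ_c / V₁ = 2·23.2·0.9764 / 1372 = 0.03302 s.

0.0330 s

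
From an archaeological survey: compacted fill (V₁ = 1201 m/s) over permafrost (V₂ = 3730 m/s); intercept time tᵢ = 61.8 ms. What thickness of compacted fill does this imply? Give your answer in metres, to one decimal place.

39.2 m

h = tᵢ·V₁·V₂ / (2·√(V₂²−V₁²)).
√(V₂²−V₁²) = √(3730² − 1201²) = 3531.4 m/s.
h = 0.0618 s × 1201 × 3730 / (2 × 3531.4) = 39.20 m.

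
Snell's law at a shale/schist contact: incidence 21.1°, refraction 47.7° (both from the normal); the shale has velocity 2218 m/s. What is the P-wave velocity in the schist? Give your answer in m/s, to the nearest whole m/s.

4557 m/s

Snell's law: sin 21.1°/V₁ = sin 47.7°/V₂.
V₂ = V₁·sin 47.7°/sin 21.1° = 2218 × 2.0545 = 4556.99 m/s.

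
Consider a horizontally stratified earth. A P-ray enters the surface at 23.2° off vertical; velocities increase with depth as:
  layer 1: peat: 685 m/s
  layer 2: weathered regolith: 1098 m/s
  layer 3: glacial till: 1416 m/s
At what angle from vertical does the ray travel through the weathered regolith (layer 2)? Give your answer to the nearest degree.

Snell's law across each interface conserves sin θ / V, so sin θ_2 = V_2·sin θ₁/V₁.
sin θ_2 = 1098 × sin 23.2° / 685 = 0.6315.
θ_2 = 39.16° from the vertical.

39°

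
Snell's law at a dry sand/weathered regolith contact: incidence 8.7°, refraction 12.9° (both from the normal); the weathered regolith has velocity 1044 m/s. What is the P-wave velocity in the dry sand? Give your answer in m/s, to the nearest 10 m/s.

710 m/s

Snell's law: sin 8.7°/V₁ = sin 12.9°/V₂.
V₁ = V₂·sin 8.7°/sin 12.9° = 1044 × 0.6775 = 707.35 m/s.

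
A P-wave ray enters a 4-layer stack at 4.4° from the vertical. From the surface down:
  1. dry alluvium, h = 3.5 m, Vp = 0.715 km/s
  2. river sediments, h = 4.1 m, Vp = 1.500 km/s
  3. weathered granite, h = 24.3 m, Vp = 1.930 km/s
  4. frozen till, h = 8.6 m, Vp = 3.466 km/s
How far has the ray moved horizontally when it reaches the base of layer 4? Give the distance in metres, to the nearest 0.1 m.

Ray parameter p = sin 4.4° / 0.715 km/s = 1.0730e-01 s/km.
Layer 1: θ = 4.40°; offset = 3.5·tan 4.40° = 0.269 m.
Layer 2: sin θ = p·1.500 = 0.1609 → θ = 9.26°; offset = 4.1·tan 9.26° = 0.669 m.
Layer 3: sin θ = p·1.930 = 0.2071 → θ = 11.95°; offset = 24.3·tan 11.95° = 5.144 m.
Layer 4: sin θ = p·3.466 = 0.3719 → θ = 21.83°; offset = 8.6·tan 21.83° = 3.445 m.
Summing the layer offsets gives 9.527 m.

9.5 m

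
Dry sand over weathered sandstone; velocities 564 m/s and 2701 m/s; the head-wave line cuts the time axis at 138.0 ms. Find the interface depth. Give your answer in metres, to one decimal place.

θ_c = arcsin(564/2701) = 12.05°; cos θ_c = 0.9780.
tᵢ = 2h cos θ_c/V₁ ⇒ h = tᵢ·V₁/(2 cos θ_c) = 0.138·564/(2·0.9780) = 39.79 m.

39.8 m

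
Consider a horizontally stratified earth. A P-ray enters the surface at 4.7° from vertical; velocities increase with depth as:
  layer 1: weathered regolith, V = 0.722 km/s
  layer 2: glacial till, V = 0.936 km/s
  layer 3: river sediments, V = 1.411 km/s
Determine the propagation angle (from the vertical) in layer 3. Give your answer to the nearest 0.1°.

Snell's law across each interface conserves sin θ / V, so sin θ_3 = V_3·sin θ₁/V₁.
sin θ_3 = 1.411 × sin 4.7° / 0.722 = 0.1601.
θ_3 = 9.21° from the vertical.

9.2°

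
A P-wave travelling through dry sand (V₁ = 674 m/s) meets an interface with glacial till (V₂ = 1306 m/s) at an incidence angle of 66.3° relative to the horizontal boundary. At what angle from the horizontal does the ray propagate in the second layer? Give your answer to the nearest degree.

Convert to the normal: θ₁ = 90° − 66.3° = 23.7°.
Snell's law: sin θ₂ = (V₂/V₁)·sin θ₁ = (1306/674)·sin 23.7° = 0.7788.
θ₂ = sin⁻¹(0.7788) = 51.16° (from vertical).
From the interface: 90° − 51.16° = 38.84°.

39°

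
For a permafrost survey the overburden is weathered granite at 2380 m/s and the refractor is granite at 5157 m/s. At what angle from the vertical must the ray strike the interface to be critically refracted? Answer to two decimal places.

Critical incidence: sin θ_c = V₁/V₂ = 2380/5157 = 0.4615.
θ_c = arcsin 0.4615 = 27.48°.

27.48°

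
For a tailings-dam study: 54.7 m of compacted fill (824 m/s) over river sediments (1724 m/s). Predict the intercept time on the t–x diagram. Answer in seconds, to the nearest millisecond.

0.117 s

θ_c = arcsin(V₁/V₂) = arcsin(824/1724) = 28.55°; cos θ_c = 0.8784.
tᵢ = 2h·cos θ_c / V₁ = 2·54.7·0.8784 / 824 = 0.11662 s.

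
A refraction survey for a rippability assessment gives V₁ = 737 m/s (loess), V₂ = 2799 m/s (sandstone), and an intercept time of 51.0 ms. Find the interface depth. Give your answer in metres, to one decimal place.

θ_c = arcsin(737/2799) = 15.27°; cos θ_c = 0.9647.
tᵢ = 2h cos θ_c/V₁ ⇒ h = tᵢ·V₁/(2 cos θ_c) = 0.051·737/(2·0.9647) = 19.48 m.

19.5 m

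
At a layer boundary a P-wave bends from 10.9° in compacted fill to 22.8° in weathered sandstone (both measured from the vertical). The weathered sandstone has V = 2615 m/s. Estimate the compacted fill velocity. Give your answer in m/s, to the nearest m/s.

1276 m/s

sin 10.9° = 0.1891; sin 22.8° = 0.3875.
V₁ = V₂·(sin θ₁/sin θ₂) = 2615·(0.1891/0.3875) = 1276.04 m/s.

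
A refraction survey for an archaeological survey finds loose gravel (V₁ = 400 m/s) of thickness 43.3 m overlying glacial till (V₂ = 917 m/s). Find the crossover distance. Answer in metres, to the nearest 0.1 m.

θ_c = arcsin(400/917) = 25.86°, so cos θ_c = 0.8998 and tᵢ = 2h cos θ_c/V₁ = 0.1948 s.
At crossover x/V₁ = x/V₂ + tᵢ ⇒ x = tᵢ/(1/V₁ − 1/V₂) = 0.19482/(2.5000e-03 − 1.0905e-03) = 138.22 m.

138.2 m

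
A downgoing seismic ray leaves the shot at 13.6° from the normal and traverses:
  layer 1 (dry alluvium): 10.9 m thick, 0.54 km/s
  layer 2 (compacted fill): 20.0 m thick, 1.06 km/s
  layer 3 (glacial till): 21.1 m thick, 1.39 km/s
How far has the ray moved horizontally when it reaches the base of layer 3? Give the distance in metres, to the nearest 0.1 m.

29.1 m

Apply Snell's law at each interface; in layer i the horizontal offset is hᵢ·tan θᵢ.
Layer 1: θ = 13.60°; offset = 10.9·tan 13.60° = 2.637 m.
Layer 2: sin θ = 1.06·sin 13.6°/0.54 = 0.4616, θ = 27.49°; offset = 20.0·tan 27.49° = 10.406 m.
Layer 3: sin θ = 1.39·sin 13.6°/0.54 = 0.6053, θ = 37.25°; offset = 21.1·tan 37.25° = 16.044 m.
Σ offsets = 29.087 m.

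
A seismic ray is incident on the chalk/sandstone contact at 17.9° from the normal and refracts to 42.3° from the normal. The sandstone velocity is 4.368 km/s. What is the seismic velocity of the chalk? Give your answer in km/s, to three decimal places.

1.995 km/s

Snell's law: sin 17.9°/V₁ = sin 42.3°/V₂.
V₁ = V₂·sin 17.9°/sin 42.3° = 4.368 × 0.4567 = 1.995 km/s.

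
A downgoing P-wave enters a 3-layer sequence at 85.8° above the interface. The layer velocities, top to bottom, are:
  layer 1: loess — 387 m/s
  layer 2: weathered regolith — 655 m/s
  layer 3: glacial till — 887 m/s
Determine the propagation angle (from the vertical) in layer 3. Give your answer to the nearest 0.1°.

9.7°

From the normal: θ₁ = 90° − 85.8° = 4.2°.
Ray parameter p = sin 4.2° / 387 = 1.8925e-04 s/m.
sin θ_3 = p·V_3 = 1.8925e-04 × 887 = 0.1679.
θ_3 = 9.66° from the vertical.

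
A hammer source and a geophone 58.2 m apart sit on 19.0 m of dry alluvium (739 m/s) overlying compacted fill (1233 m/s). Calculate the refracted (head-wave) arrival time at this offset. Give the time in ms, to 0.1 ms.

88.4 ms

θ_c = arcsin(V₁/V₂) = arcsin(739/1233) = 36.82°, cos θ_c = 0.8005.
Intercept time tᵢ = 2h cos θ_c / V₁ = 2·19.0·0.8005/739 = 0.04116 s.
t = x/V₂ + tᵢ = 58.2/1233 + 0.04116 = 0.08836 s.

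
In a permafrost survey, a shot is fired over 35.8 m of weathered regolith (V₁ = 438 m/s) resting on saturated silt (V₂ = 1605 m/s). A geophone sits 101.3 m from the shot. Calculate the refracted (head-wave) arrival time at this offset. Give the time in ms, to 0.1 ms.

t = x/V₂ + 2h·√(V₂²−V₁²)/(V₁V₂).
√(V₂²−V₁²) = √(1605²−438²) = 1544.1 m/s; delay term = 2·35.8·1544.1/(438·1605) = 0.15727 s.
t = 101.3/1605 + 0.15727 = 0.22038 s.

220.4 ms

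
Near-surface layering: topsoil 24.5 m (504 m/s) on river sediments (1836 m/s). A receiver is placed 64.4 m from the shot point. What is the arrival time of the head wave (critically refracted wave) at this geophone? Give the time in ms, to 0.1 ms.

128.6 ms

θ_c = arcsin(V₁/V₂) = arcsin(504/1836) = 15.93°, cos θ_c = 0.9616.
Intercept time tᵢ = 2h cos θ_c / V₁ = 2·24.5·0.9616/504 = 0.09349 s.
t = x/V₂ + tᵢ = 64.4/1836 + 0.09349 = 0.12856 s.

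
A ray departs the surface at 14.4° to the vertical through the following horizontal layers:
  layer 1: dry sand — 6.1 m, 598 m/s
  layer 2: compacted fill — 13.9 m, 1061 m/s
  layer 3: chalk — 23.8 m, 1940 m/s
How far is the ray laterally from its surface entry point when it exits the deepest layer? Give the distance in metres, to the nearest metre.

41 m

Ray parameter p = sin 14.4° / 598 m/s = 4.1587e-04 s/m.
Layer 1: θ = 14.40°; offset = 6.1·tan 14.40° = 1.566 m.
Layer 2: sin θ = p·1061 = 0.4412 → θ = 26.18°; offset = 13.9·tan 26.18° = 6.834 m.
Layer 3: sin θ = p·1940 = 0.8068 → θ = 53.78°; offset = 23.8·tan 53.78° = 32.499 m.
Total horizontal offset = 40.899 m.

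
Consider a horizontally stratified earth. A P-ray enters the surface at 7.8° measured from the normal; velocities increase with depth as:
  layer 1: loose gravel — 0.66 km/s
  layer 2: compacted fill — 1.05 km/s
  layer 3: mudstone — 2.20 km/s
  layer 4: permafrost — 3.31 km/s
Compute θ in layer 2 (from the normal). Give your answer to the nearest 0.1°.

Ray parameter p = sin 7.8° / 0.66 = 2.0563e-01 s/km.
sin θ_2 = p·V_2 = 2.0563e-01 × 1.05 = 0.2159.
θ_2 = 12.47° from the vertical.

12.5°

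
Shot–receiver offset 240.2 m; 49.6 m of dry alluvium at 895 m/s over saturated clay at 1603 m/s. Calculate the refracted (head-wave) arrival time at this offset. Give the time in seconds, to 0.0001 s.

t = x/V₂ + 2h·√(V₂²−V₁²)/(V₁V₂).
√(V₂²−V₁²) = √(1603²−895²) = 1329.9 m/s; delay term = 2·49.6·1329.9/(895·1603) = 0.09195 s.
t = 240.2/1603 + 0.09195 = 0.24180 s.

0.2418 s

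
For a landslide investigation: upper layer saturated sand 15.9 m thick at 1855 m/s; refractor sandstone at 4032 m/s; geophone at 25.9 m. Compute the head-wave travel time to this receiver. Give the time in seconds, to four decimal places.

θ_c = arcsin(V₁/V₂) = arcsin(1855/4032) = 27.39°, cos θ_c = 0.8879.
Intercept time tᵢ = 2h cos θ_c / V₁ = 2·15.9·0.8879/1855 = 0.01522 s.
t = x/V₂ + tᵢ = 25.9/4032 + 0.01522 = 0.02164 s.

0.0216 s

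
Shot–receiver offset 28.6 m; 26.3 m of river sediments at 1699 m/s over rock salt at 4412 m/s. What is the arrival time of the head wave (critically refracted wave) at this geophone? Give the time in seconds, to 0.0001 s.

0.0351 s

t = x/V₂ + 2h·√(V₂²−V₁²)/(V₁V₂).
√(V₂²−V₁²) = √(4412²−1699²) = 4071.7 m/s; delay term = 2·26.3·4071.7/(1699·4412) = 0.02857 s.
t = 28.6/4412 + 0.02857 = 0.03505 s.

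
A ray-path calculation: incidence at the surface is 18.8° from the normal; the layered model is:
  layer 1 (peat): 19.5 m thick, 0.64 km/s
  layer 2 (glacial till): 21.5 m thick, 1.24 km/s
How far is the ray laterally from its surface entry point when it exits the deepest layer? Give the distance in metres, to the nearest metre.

Apply Snell's law at each interface; in layer i the horizontal offset is hᵢ·tan θᵢ.
Layer 1: θ = 18.80°; offset = 19.5·tan 18.80° = 6.638 m.
Layer 2: sin θ = 1.24·sin 18.8°/0.64 = 0.6244, θ = 38.64°; offset = 21.5·tan 38.64° = 17.186 m.
Total horizontal offset = 23.825 m.

24 m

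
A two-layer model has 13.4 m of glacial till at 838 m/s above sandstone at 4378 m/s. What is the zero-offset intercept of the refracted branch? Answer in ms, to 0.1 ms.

tᵢ = 2h·√(V₂²−V₁²)/(V₁V₂).
√(V₂²−V₁²) = √(4378²−838²) = 4297.1 m/s.
tᵢ = 2·13.4·4297.1/(838·4378) = 0.03139 s.

31.4 ms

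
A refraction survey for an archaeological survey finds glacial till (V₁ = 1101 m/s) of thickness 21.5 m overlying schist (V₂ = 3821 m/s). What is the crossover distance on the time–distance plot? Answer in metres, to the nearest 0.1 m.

θ_c = arcsin(1101/3821) = 16.75°, so cos θ_c = 0.9576 and tᵢ = 2h cos θ_c/V₁ = 0.0374 s.
At crossover x/V₁ = x/V₂ + tᵢ ⇒ x = tᵢ/(1/V₁ − 1/V₂) = 0.03740/(9.0827e-04 − 2.6171e-04) = 57.84 m.

57.8 m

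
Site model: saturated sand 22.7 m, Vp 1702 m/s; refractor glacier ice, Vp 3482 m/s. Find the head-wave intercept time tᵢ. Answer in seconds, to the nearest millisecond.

θ_c = arcsin(V₁/V₂) = arcsin(1702/3482) = 29.26°; cos θ_c = 0.8724.
tᵢ = 2h·cos θ_c / V₁ = 2·22.7·0.8724 / 1702 = 0.02327 s.

0.023 s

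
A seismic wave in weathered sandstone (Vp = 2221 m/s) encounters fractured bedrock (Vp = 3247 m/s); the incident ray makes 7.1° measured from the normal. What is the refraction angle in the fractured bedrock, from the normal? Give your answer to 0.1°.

10.4°

sin θ₁/V₁ = sin θ₂/V₂ ⇒ sin θ₂ = 3247·sin 7.1°/2221 = 3247·0.1236/2221 = 0.1807.
θ₂ = arcsin 0.1807 = 10.41° from the normal.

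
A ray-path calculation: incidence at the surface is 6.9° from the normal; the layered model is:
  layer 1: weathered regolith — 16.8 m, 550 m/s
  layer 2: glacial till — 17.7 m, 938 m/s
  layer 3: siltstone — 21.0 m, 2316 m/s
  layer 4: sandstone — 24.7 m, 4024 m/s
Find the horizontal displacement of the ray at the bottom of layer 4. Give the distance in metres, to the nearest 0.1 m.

63.6 m

Apply Snell's law at each interface; in layer i the horizontal offset is hᵢ·tan θᵢ.
Layer 1: θ = 6.90°; offset = 16.8·tan 6.90° = 2.033 m.
Layer 2: sin θ = 938·sin 6.9°/550 = 0.2049, θ = 11.82°; offset = 17.7·tan 11.82° = 3.705 m.
Layer 3: sin θ = 2316·sin 6.9°/550 = 0.5059, θ = 30.39°; offset = 21.0·tan 30.39° = 12.316 m.
Layer 4: sin θ = 4024·sin 6.9°/550 = 0.8790, θ = 61.52°; offset = 24.7·tan 61.52° = 45.525 m.
Total horizontal offset = 63.579 m.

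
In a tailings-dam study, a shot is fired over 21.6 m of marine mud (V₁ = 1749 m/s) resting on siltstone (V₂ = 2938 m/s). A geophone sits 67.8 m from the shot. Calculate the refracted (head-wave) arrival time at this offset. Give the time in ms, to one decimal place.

42.9 ms

t = x/V₂ + 2h·√(V₂²−V₁²)/(V₁V₂).
√(V₂²−V₁²) = √(2938²−1749²) = 2360.7 m/s; delay term = 2·21.6·2360.7/(1749·2938) = 0.01985 s.
t = 67.8/2938 + 0.01985 = 0.04292 s.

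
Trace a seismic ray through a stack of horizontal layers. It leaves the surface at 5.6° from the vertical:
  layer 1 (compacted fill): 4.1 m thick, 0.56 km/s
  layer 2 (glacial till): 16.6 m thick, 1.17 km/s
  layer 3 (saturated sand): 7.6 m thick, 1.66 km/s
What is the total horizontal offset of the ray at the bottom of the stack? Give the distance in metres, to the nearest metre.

6 m

Ray parameter p = sin 5.6° / 0.56 km/s = 1.7426e-01 s/km.
Layer 1: θ = 5.60°; offset = 4.1·tan 5.60° = 0.402 m.
Layer 2: sin θ = p·1.17 = 0.2039 → θ = 11.76°; offset = 16.6·tan 11.76° = 3.457 m.
Layer 3: sin θ = p·1.66 = 0.2893 → θ = 16.81°; offset = 7.6·tan 16.81° = 2.297 m.
Σ offsets = 6.156 m.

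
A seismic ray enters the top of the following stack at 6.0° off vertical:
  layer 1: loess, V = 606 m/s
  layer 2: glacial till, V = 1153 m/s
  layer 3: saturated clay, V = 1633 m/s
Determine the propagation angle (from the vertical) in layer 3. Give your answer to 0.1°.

Snell's law across each interface conserves sin θ / V, so sin θ_3 = V_3·sin θ₁/V₁.
sin θ_3 = 1633 × sin 6.0° / 606 = 0.2817.
θ_3 = arcsin 0.2817 = 16.36°.

16.4°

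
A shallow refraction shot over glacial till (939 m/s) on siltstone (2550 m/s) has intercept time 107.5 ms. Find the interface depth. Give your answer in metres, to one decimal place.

54.3 m

h = tᵢ·V₁·V₂ / (2·√(V₂²−V₁²)).
√(V₂²−V₁²) = √(2550² − 939²) = 2370.8 m/s.
h = 0.1075 s × 939 × 2550 / (2 × 2370.8) = 54.29 m.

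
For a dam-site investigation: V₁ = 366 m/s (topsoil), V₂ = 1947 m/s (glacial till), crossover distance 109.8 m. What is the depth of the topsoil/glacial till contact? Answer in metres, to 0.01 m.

x_cross = 2h·√((V₂+V₁)/(V₂−V₁)) → h = x_cross / (2·√((V₂+V₁)/(V₂−V₁))).
√((V₂+V₁)/(V₂−V₁)) = √((1947+366)/(1947−366)) = 1.2095.
h = 109.8 / (2·1.2095) = 45.39 m.

45.39 m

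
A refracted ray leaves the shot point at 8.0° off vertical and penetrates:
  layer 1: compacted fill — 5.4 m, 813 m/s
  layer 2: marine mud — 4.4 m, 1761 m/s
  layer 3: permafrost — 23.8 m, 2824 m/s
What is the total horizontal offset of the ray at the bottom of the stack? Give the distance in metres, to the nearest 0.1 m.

Apply Snell's law at each interface; in layer i the horizontal offset is hᵢ·tan θᵢ.
Layer 1: θ = 8.00°; offset = 5.4·tan 8.00° = 0.759 m.
Layer 2: sin θ = 1761·sin 8.0°/813 = 0.3015, θ = 17.55°; offset = 4.4·tan 17.55° = 1.391 m.
Layer 3: sin θ = 2824·sin 8.0°/813 = 0.4834, θ = 28.91°; offset = 23.8·tan 28.91° = 13.143 m.
Σ offsets = 15.293 m.

15.3 m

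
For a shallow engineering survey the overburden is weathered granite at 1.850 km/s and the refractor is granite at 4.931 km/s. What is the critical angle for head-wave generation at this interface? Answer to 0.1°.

At critical incidence the refracted ray runs along the interface (θ₂ = 90°), so sin θ_c = V₁/V₂.
θ_c = arcsin(1.850/4.931) = arcsin 0.3752 = 22.04°.

22.0°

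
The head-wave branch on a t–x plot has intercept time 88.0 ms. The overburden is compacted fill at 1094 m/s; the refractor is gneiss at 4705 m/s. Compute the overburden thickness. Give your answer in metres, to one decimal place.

θ_c = arcsin(1094/4705) = 13.45°; cos θ_c = 0.9726.
tᵢ = 2h cos θ_c/V₁ ⇒ h = tᵢ·V₁/(2 cos θ_c) = 0.088·1094/(2·0.9726) = 49.49 m.

49.5 m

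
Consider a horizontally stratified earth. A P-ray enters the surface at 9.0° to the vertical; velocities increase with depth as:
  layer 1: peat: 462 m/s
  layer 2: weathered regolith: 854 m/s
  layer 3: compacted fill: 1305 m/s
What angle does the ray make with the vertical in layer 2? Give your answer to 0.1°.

16.8°

Ray parameter p = sin 9.0° / 462 = 3.3860e-04 s/m.
sin θ_2 = p·V_2 = 3.3860e-04 × 854 = 0.2892.
θ_2 = arcsin 0.2892 = 16.81°.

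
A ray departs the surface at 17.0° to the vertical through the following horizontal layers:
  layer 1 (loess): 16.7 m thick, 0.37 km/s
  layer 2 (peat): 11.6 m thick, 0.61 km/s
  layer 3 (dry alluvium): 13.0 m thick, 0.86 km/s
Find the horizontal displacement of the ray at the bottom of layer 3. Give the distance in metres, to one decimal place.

Apply Snell's law at each interface; in layer i the horizontal offset is hᵢ·tan θᵢ.
Layer 1: θ = 17.00°; offset = 16.7·tan 17.00° = 5.106 m.
Layer 2: sin θ = 0.61·sin 17.0°/0.37 = 0.4820, θ = 28.82°; offset = 11.6·tan 28.82° = 6.382 m.
Layer 3: sin θ = 0.86·sin 17.0°/0.37 = 0.6796, θ = 42.81°; offset = 13.0·tan 42.81° = 12.042 m.
Summing the layer offsets gives 23.530 m.

23.5 m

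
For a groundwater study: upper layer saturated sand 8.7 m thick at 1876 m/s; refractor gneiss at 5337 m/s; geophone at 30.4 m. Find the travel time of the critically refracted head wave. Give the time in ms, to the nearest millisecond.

14 ms

t = x/V₂ + 2h·√(V₂²−V₁²)/(V₁V₂).
√(V₂²−V₁²) = √(5337²−1876²) = 4996.4 m/s; delay term = 2·8.7·4996.4/(1876·5337) = 0.00868 s.
t = 30.4/5337 + 0.00868 = 0.01438 s.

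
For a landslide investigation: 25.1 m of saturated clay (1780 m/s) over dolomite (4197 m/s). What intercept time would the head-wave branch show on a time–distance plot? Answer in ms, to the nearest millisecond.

tᵢ = 2h·√(V₂²−V₁²)/(V₁V₂).
√(V₂²−V₁²) = √(4197²−1780²) = 3800.8 m/s.
tᵢ = 2·25.1·3800.8/(1780·4197) = 0.02554 s.

26 ms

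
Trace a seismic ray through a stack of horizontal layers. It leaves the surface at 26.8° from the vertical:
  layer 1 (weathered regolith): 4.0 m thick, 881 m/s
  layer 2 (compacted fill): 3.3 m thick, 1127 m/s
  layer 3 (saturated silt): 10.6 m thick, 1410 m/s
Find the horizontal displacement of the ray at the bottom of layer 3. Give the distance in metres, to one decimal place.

Apply Snell's law at each interface; in layer i the horizontal offset is hᵢ·tan θᵢ.
Layer 1: θ = 26.80°; offset = 4.0·tan 26.80° = 2.021 m.
Layer 2: sin θ = 1127·sin 26.8°/881 = 0.5768, θ = 35.22°; offset = 3.3·tan 35.22° = 2.330 m.
Layer 3: sin θ = 1410·sin 26.8°/881 = 0.7216, θ = 46.19°; offset = 10.6·tan 46.19° = 11.049 m.
Σ offsets = 15.399 m.

15.4 m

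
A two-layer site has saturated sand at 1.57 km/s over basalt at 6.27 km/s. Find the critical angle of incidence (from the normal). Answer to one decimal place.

14.5°

Critical incidence: sin θ_c = V₁/V₂ = 1.57/6.27 = 0.2504.
θ_c = arcsin 0.2504 = 14.50°.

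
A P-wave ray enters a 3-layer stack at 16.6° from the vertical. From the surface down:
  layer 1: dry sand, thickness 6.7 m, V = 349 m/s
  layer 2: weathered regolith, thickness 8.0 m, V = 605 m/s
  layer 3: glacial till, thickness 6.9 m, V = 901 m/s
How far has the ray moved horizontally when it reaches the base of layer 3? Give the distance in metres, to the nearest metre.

Ray parameter p = sin 16.6° / 349 m/s = 8.1859e-04 s/m.
Layer 1: θ = 16.60°; offset = 6.7·tan 16.60° = 1.997 m.
Layer 2: sin θ = p·605 = 0.4952 → θ = 29.69°; offset = 8.0·tan 29.69° = 4.561 m.
Layer 3: sin θ = p·901 = 0.7376 → θ = 47.52°; offset = 6.9·tan 47.52° = 7.536 m.
Summing the layer offsets gives 14.094 m.

14 m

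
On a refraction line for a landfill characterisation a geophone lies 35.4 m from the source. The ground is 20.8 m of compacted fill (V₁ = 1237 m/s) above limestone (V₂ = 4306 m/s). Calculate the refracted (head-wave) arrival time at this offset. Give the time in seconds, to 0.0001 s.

0.0404 s

t = x/V₂ + 2h·√(V₂²−V₁²)/(V₁V₂).
√(V₂²−V₁²) = √(4306²−1237²) = 4124.5 m/s; delay term = 2·20.8·4124.5/(1237·4306) = 0.03221 s.
t = 35.4/4306 + 0.03221 = 0.04043 s.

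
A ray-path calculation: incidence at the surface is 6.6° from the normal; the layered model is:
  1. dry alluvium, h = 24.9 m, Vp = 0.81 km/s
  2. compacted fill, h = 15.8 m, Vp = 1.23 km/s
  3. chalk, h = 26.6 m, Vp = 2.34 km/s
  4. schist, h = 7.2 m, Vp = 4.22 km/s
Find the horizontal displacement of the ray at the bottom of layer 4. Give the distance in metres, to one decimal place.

Apply Snell's law at each interface; in layer i the horizontal offset is hᵢ·tan θᵢ.
Layer 1: θ = 6.60°; offset = 24.9·tan 6.60° = 2.881 m.
Layer 2: sin θ = 1.23·sin 6.6°/0.81 = 0.1745, θ = 10.05°; offset = 15.8·tan 10.05° = 2.801 m.
Layer 3: sin θ = 2.34·sin 6.6°/0.81 = 0.3320, θ = 19.39°; offset = 26.6·tan 19.39° = 9.364 m.
Layer 4: sin θ = 4.22·sin 6.6°/0.81 = 0.5988, θ = 36.78°; offset = 7.2·tan 36.78° = 5.383 m.
Total horizontal offset = 20.428 m.

20.4 m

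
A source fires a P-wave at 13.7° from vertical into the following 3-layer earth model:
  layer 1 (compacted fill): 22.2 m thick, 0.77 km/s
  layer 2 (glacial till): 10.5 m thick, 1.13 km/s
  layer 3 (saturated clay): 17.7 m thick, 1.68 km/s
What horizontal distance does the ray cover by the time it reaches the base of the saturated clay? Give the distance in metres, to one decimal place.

20.0 m

p = sin θ₁/V₁ = sin 13.7°/0.77 = 3.0758e-01 s/km is conserved through the stack.
Layer 1: θ = 13.70°; offset = 22.2·tan 13.70° = 5.412 m.
Layer 2: sin θ = p·1.13 = 0.3476 → θ = 20.34°; offset = 10.5·tan 20.34° = 3.892 m.
Layer 3: sin θ = p·1.68 = 0.5167 → θ = 31.11°; offset = 17.7·tan 31.11° = 10.683 m.
Summing the layer offsets gives 19.987 m.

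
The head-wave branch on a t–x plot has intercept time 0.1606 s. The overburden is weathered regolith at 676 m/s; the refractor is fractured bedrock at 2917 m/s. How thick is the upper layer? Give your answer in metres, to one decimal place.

55.8 m

h = tᵢ·V₁·V₂ / (2·√(V₂²−V₁²)).
√(V₂²−V₁²) = √(2917² − 676²) = 2837.6 m/s.
h = 0.1606 s × 676 × 2917 / (2 × 2837.6) = 55.80 m.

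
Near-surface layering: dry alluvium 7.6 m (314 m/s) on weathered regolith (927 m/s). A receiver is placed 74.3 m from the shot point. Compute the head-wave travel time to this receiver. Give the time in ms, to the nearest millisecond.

t = x/V₂ + 2h·√(V₂²−V₁²)/(V₁V₂).
√(V₂²−V₁²) = √(927²−314²) = 872.2 m/s; delay term = 2·7.6·872.2/(314·927) = 0.04555 s.
t = 74.3/927 + 0.04555 = 0.12570 s.

126 ms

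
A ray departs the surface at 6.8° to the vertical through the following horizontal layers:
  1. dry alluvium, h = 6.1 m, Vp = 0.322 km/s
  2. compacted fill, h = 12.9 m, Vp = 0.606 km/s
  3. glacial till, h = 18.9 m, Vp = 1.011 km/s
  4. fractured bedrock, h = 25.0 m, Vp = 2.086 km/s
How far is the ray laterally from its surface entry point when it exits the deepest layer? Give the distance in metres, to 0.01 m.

41.13 m

Ray parameter p = sin 6.8° / 0.322 km/s = 3.6771e-01 s/km.
Layer 1: θ = 6.80°; offset = 6.1·tan 6.80° = 0.7274 m.
Layer 2: sin θ = p·0.606 = 0.2228 → θ = 12.88°; offset = 12.9·tan 12.88° = 2.9487 m.
Layer 3: sin θ = p·1.011 = 0.3718 → θ = 21.82°; offset = 18.9·tan 21.82° = 7.5687 m.
Layer 4: sin θ = p·2.086 = 0.7671 → θ = 50.09°; offset = 25.0·tan 50.09° = 29.8889 m.
Total horizontal offset = 41.1337 m.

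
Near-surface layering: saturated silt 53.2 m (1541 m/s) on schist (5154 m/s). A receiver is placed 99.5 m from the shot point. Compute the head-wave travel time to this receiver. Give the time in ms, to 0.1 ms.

t = x/V₂ + 2h·√(V₂²−V₁²)/(V₁V₂).
√(V₂²−V₁²) = √(5154²−1541²) = 4918.2 m/s; delay term = 2·53.2·4918.2/(1541·5154) = 0.06589 s.
t = 99.5/5154 + 0.06589 = 0.08519 s.

85.2 ms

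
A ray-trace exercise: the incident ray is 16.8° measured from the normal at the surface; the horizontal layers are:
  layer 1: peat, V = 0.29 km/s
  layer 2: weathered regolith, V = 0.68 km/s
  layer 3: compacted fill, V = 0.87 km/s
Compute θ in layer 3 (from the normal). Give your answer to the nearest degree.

Ray parameter p = sin 16.8° / 0.29 = 9.9666e-01 s/km.
sin θ_3 = p·V_3 = 9.9666e-01 × 0.87 = 0.8671.
θ_3 = 60.12° from the vertical.

60°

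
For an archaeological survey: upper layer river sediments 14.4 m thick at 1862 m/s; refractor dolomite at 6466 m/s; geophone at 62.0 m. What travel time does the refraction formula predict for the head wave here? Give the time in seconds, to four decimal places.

0.0244 s

θ_c = arcsin(V₁/V₂) = arcsin(1862/6466) = 16.74°, cos θ_c = 0.9576.
Intercept time tᵢ = 2h cos θ_c / V₁ = 2·14.4·0.9576/1862 = 0.01481 s.
t = x/V₂ + tᵢ = 62.0/6466 + 0.01481 = 0.02440 s.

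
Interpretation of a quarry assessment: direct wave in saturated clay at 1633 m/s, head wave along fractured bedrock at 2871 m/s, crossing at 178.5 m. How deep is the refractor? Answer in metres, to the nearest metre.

47 m

x_cross = 2h·√((V₂+V₁)/(V₂−V₁)) → h = x_cross / (2·√((V₂+V₁)/(V₂−V₁))).
√((V₂+V₁)/(V₂−V₁)) = √((2871+1633)/(2871−1633)) = 1.9074.
h = 178.5 / (2·1.9074) = 46.79 m.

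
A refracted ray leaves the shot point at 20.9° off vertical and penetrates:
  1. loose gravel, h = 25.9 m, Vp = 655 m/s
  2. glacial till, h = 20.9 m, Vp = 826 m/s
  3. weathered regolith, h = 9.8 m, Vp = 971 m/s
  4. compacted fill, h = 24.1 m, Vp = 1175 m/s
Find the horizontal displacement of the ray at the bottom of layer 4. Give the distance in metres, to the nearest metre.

47 m

Ray parameter p = sin 20.9° / 655 m/s = 5.4464e-04 s/m.
Layer 1: θ = 20.90°; offset = 25.9·tan 20.90° = 9.890 m.
Layer 2: sin θ = p·826 = 0.4499 → θ = 26.74°; offset = 20.9·tan 26.74° = 10.528 m.
Layer 3: sin θ = p·971 = 0.5288 → θ = 31.93°; offset = 9.8·tan 31.93° = 6.106 m.
Layer 4: sin θ = p·1175 = 0.6399 → θ = 39.79°; offset = 24.1·tan 39.79° = 20.071 m.
Summing the layer offsets gives 46.595 m.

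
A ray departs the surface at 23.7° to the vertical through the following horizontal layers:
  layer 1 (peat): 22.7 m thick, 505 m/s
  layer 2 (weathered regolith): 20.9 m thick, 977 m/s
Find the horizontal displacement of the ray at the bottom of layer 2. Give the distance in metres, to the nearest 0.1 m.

35.8 m

p = sin θ₁/V₁ = sin 23.7°/505 = 7.9594e-04 s/m is conserved through the stack.
Layer 1: θ = 23.70°; offset = 22.7·tan 23.70° = 9.965 m.
Layer 2: sin θ = p·977 = 0.7776 → θ = 51.04°; offset = 20.9·tan 51.04° = 25.850 m.
Total horizontal offset = 35.815 m.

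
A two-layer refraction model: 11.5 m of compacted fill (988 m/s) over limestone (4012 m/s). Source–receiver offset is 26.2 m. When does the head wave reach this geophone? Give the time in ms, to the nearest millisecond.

29 ms

t = x/V₂ + 2h·√(V₂²−V₁²)/(V₁V₂).
√(V₂²−V₁²) = √(4012²−988²) = 3888.4 m/s; delay term = 2·11.5·3888.4/(988·4012) = 0.02256 s.
t = 26.2/4012 + 0.02256 = 0.02909 s.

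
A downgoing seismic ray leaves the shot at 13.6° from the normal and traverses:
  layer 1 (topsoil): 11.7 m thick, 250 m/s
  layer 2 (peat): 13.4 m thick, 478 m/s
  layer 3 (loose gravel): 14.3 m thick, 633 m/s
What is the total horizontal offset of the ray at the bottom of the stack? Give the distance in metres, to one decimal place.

20.2 m

Apply Snell's law at each interface; in layer i the horizontal offset is hᵢ·tan θᵢ.
Layer 1: θ = 13.60°; offset = 11.7·tan 13.60° = 2.831 m.
Layer 2: sin θ = 478·sin 13.6°/250 = 0.4496, θ = 26.72°; offset = 13.4·tan 26.72° = 6.745 m.
Layer 3: sin θ = 633·sin 13.6°/250 = 0.5954, θ = 36.54°; offset = 14.3·tan 36.54° = 10.597 m.
Total horizontal offset = 20.172 m.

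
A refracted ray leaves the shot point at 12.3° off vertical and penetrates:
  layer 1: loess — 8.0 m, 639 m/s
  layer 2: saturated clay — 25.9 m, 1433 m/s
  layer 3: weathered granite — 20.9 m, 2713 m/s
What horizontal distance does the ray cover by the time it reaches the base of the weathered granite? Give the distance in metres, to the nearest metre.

Ray parameter p = sin 12.3° / 639 m/s = 3.3338e-04 s/m.
Layer 1: θ = 12.30°; offset = 8.0·tan 12.30° = 1.744 m.
Layer 2: sin θ = p·1433 = 0.4777 → θ = 28.54°; offset = 25.9·tan 28.54° = 14.085 m.
Layer 3: sin θ = p·2713 = 0.9045 → θ = 64.75°; offset = 20.9·tan 64.75° = 44.316 m.
Summing the layer offsets gives 60.145 m.

60 m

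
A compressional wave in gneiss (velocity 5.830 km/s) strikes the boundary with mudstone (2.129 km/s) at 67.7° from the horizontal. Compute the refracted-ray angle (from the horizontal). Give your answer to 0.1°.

82.0°

Angle from the normal: 90° − 67.7° = 22.3°.
Snell's law: sin θ₂ = (V₂/V₁)·sin θ₁ = (2.129/5.830)·sin 22.3° = 0.1386.
θ₂ = sin⁻¹(0.1386) = 7.97° (from vertical).
From the interface: 90° − 7.97° = 82.03°.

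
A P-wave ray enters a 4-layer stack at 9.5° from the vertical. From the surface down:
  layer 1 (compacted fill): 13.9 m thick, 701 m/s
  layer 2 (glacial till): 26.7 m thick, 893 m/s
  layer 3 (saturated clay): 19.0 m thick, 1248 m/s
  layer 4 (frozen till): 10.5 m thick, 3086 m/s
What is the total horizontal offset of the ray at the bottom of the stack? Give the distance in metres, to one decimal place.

25.0 m

p = sin θ₁/V₁ = sin 9.5°/701 = 2.3545e-04 s/m is conserved through the stack.
Layer 1: θ = 9.50°; offset = 13.9·tan 9.50° = 2.326 m.
Layer 2: sin θ = p·893 = 0.2103 → θ = 12.14°; offset = 26.7·tan 12.14° = 5.742 m.
Layer 3: sin θ = p·1248 = 0.2938 → θ = 17.09°; offset = 19.0·tan 17.09° = 5.841 m.
Layer 4: sin θ = p·3086 = 0.7266 → θ = 46.60°; offset = 10.5·tan 46.60° = 11.104 m.
Σ offsets = 25.013 m.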